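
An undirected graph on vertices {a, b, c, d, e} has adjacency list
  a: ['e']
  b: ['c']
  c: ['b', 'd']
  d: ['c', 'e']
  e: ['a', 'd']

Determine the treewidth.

A width-1 tree decomposition is:
Bags: B1 = {b, c}  B2 = {c, d}  B3 = {d, e}  B4 = {a, e}
Tree: B1–B2, B2–B3, B3–B4
The largest bag has 2 vertices, giving width 1; this decomposition certifies tw(G) ≤ 1. Any graph with an edge has treewidth ≥ 1, and G has the edge b–c. The upper and lower bounds meet at 1, so that is the treewidth.

1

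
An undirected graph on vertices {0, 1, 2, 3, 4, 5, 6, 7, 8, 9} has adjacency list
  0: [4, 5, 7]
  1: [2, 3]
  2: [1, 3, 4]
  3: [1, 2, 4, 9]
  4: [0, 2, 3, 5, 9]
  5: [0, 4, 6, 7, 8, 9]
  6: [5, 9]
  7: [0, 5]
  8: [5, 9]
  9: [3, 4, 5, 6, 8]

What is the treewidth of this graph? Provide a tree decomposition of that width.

Every bag has size at most 3, so the width is 3 − 1 = 2 and tw(G) ≤ 2. Conversely, {1, 2, 3} is a clique of size 3, and the vertices of any clique must share a bag in every tree decomposition; so some bag has ≥ 3 vertices and tw(G) ≥ 2. Combining the bounds, tw(G) = 2.

Treewidth 2.
Bags: B1 = {3, 4, 9}  B2 = {4, 5, 9}  B3 = {0, 4, 5}  B4 = {5, 8, 9}  B5 = {2, 3, 4}  B6 = {5, 6, 9}  B7 = {0, 5, 7}  B8 = {1, 2, 3}
Tree: B1–B2, B2–B3, B2–B4, B1–B5, B2–B6, B3–B7, B5–B8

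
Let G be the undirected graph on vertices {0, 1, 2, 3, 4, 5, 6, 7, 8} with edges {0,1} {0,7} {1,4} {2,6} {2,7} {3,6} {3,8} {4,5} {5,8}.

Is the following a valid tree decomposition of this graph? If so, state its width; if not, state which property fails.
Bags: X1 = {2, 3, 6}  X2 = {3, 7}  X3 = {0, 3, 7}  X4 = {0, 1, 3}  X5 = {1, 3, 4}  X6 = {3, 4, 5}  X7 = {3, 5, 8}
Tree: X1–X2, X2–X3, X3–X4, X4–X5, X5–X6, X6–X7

A tree decomposition must satisfy three properties: every vertex lies in some bag; for every edge, both endpoints lie together in some bag; and for every vertex, the bags containing it form a connected subtree. Here edge (2,7) lies in no bag, so the decomposition is invalid.

No — edge (2,7) lies in no bag.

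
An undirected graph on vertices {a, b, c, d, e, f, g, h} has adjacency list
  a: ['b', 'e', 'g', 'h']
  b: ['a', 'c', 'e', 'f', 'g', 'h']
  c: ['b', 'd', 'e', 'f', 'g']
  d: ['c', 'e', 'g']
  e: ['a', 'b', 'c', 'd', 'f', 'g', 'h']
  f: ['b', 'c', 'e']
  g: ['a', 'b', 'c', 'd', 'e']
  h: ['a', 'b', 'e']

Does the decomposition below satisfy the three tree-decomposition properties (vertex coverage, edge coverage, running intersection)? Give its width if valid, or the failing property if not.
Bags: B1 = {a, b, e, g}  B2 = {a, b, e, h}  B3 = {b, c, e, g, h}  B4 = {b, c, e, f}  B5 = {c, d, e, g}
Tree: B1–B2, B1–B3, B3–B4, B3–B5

A tree decomposition must satisfy three properties: every vertex lies in some bag; for every edge, both endpoints lie together in some bag; and for every vertex, the bags containing it form a connected subtree. Here bags containing vertex h are not connected in the tree, so the decomposition is invalid.

No — bags containing vertex h are not connected in the tree.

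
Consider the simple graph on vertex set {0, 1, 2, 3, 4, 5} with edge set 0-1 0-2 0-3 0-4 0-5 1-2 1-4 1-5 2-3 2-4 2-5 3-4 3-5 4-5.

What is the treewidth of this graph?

4

A width-4 tree decomposition is:
Bags: B1 = {0, 1, 2, 4, 5}  B2 = {0, 2, 3, 4, 5}
Tree: B1–B2
Every bag has size at most 5, so the width is 5 − 1 = 4 and tw(G) ≤ 4. On the other hand G contains the 5-clique {0, 1, 2, 4, 5}. A clique must lie in a single bag of any decomposition, so no decomposition can have width below 4. Therefore the treewidth is 4.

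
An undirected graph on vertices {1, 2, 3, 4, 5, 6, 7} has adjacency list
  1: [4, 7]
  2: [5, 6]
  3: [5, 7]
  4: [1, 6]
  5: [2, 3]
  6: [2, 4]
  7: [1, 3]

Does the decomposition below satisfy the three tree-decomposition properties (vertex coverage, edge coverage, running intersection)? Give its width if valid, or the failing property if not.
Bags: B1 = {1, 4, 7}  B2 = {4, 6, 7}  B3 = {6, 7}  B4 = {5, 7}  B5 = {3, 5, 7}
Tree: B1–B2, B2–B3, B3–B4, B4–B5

No — vertex 2 appears in no bag.

A tree decomposition must satisfy three properties: every vertex lies in some bag; for every edge, both endpoints lie together in some bag; and for every vertex, the bags containing it form a connected subtree. Here vertex 2 appears in no bag, so the decomposition is invalid.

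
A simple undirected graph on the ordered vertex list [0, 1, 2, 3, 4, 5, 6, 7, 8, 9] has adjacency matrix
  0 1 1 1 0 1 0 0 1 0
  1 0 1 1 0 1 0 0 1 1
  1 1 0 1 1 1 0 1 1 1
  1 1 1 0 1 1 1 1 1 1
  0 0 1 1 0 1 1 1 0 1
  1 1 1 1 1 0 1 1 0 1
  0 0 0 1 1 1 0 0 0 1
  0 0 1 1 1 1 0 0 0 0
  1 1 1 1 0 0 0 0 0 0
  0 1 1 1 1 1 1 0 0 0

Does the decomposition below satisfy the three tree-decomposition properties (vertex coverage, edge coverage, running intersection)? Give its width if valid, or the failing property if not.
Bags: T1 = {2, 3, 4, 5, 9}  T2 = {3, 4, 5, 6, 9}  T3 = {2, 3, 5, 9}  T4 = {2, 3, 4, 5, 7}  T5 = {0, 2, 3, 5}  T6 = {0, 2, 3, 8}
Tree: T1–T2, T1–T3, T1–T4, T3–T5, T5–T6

No — vertex 1 appears in no bag.

A tree decomposition must satisfy three properties: every vertex lies in some bag; for every edge, both endpoints lie together in some bag; and for every vertex, the bags containing it form a connected subtree. Here vertex 1 appears in no bag, so the decomposition is invalid.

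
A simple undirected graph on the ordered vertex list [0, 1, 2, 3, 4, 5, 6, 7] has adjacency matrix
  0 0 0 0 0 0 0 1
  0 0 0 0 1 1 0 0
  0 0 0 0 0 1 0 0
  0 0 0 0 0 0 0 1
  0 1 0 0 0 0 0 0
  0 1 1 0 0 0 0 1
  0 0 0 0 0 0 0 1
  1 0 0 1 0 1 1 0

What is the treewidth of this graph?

1

A width-1 tree decomposition is:
Bags: B1 = {1, 5}  B2 = {5, 7}  B3 = {3, 7}  B4 = {6, 7}  B5 = {0, 7}  B6 = {2, 5}  B7 = {1, 4}
Tree: B1–B2, B2–B3, B3–B4, B4–B5, B1–B6, B1–B7
Each bag holds 2 vertices, so the decomposition has width 1, which upper-bounds the treewidth. Any graph with an edge has treewidth ≥ 1, and G has the edge 5–1. Hence tw(G) = 1 exactly.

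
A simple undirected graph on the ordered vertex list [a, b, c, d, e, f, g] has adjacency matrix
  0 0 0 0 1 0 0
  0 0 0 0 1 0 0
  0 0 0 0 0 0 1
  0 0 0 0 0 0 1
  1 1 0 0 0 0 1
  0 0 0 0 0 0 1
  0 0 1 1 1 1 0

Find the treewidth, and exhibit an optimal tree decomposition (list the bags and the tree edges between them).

Every bag has size at most 2, so the width is 2 − 1 = 1 and tw(G) ≤ 1. G has an edge, so its treewidth is at least 1. Therefore the treewidth is 1.

Treewidth 1.
One optimal decomposition is:
Bags: B1 = {e, g}  B2 = {d, g}  B3 = {a, e}  B4 = {b, e}  B5 = {f, g}  B6 = {c, g}
Tree: B1–B2, B1–B3, B1–B4, B1–B5, B2–B6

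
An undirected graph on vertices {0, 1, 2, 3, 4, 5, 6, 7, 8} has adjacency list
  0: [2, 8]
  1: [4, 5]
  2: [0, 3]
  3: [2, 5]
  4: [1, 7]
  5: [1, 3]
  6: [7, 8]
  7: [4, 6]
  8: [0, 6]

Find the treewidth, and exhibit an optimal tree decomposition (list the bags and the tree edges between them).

Every bag has size at most 3, so the width is 3 − 1 = 2 and tw(G) ≤ 2. Since 8–0–2–3–5–1–4–7–6–8 is a cycle in G, G is not acyclic. Forests are exactly the graphs of treewidth ≤ 1, so tw(G) ≥ 2. Hence tw(G) = 2 exactly.

Treewidth 2.
Bags: B1 = {0, 2, 8}  B2 = {2, 3, 8}  B3 = {3, 5, 8}  B4 = {1, 5, 8}  B5 = {1, 4, 8}  B6 = {4, 7, 8}  B7 = {6, 7, 8}
Tree: B1–B2, B2–B3, B3–B4, B4–B5, B5–B6, B6–B7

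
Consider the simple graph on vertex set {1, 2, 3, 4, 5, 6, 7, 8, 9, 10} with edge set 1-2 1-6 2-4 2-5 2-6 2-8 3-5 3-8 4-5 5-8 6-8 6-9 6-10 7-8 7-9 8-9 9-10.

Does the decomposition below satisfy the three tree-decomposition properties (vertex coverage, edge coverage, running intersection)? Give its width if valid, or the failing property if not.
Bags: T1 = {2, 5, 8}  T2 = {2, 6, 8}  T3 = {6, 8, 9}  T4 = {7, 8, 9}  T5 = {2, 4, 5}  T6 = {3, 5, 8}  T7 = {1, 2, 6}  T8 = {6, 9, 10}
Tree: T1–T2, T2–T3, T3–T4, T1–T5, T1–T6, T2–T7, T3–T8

Checking the three conditions: (i) the bags cover all of {1, 2, 3, 4, 5, 6, 7, 8, 9, 10}; (ii) for each edge, some bag contains both endpoints; (iii) the bags containing any fixed vertex form a subtree. All hold, so the decomposition is valid with width 3 − 1 = 2.

Yes; width 2.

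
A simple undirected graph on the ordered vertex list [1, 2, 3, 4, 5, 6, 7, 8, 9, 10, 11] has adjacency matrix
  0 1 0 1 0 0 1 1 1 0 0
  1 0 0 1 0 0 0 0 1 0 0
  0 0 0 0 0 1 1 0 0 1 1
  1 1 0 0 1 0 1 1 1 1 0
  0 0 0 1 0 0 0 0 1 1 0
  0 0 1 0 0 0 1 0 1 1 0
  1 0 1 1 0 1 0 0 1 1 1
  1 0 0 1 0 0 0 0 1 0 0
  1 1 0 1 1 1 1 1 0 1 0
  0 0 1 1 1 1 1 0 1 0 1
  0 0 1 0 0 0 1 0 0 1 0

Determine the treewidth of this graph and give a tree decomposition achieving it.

Treewidth 3.
Bags: B1 = {4, 7, 9, 10}  B2 = {6, 7, 9, 10}  B3 = {1, 4, 7, 9}  B4 = {3, 6, 7, 10}  B5 = {3, 7, 10, 11}  B6 = {1, 4, 8, 9}  B7 = {1, 2, 4, 9}  B8 = {4, 5, 9, 10}
Tree: B1–B2, B1–B3, B2–B4, B4–B5, B3–B6, B3–B7, B1–B8

Each bag holds 4 vertices, so the decomposition has width 3, which upper-bounds the treewidth. On the other hand G contains the 4-clique {3, 7, 10, 11}. A clique must lie in a single bag of any decomposition, so no decomposition can have width below 3. The upper and lower bounds meet at 3, so that is the treewidth.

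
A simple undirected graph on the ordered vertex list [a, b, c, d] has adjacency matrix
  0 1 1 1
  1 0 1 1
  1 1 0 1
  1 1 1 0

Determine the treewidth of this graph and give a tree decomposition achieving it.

With just one bag of size 4, the width is 4 − 1 = 3, so tw(G) ≤ 3. For the lower bound, the 4 vertices {a, b, c, d} are pairwise adjacent, and any tree decomposition puts a clique entirely inside one bag — forcing width ≥ 3. The upper and lower bounds meet at 3, so that is the treewidth.

Treewidth 3.
One such decomposition:
Bags: B1 = {a, b, c, d}
Tree: (single bag)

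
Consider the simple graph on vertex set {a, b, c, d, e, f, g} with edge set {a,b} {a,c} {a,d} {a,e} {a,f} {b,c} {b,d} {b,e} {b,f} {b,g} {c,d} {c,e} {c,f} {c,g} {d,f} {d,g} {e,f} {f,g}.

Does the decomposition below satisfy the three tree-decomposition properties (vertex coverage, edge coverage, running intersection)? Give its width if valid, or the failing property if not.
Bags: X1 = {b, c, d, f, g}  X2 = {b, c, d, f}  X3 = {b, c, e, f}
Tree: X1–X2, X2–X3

No — vertex a appears in no bag.

A tree decomposition must satisfy three properties: every vertex lies in some bag; for every edge, both endpoints lie together in some bag; and for every vertex, the bags containing it form a connected subtree. Here vertex a appears in no bag, so the decomposition is invalid.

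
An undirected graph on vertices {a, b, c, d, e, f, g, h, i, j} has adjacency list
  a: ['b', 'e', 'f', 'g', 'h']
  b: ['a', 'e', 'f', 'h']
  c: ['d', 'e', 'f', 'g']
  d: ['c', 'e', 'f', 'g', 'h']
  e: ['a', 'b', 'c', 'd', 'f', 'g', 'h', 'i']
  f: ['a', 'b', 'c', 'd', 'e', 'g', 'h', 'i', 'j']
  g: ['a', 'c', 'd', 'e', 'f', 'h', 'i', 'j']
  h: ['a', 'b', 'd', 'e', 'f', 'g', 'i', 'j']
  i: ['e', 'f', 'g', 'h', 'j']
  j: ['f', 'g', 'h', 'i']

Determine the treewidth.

4

A width-4 tree decomposition is:
Bags: B1 = {d, e, f, g, h}  B2 = {a, e, f, g, h}  B3 = {e, f, g, h, i}  B4 = {a, b, e, f, h}  B5 = {f, g, h, i, j}  B6 = {c, d, e, f, g}
Tree: B1–B2, B1–B3, B2–B4, B3–B5, B1–B6
The largest bag has 5 vertices, giving width 4; this decomposition certifies tw(G) ≤ 4. On the other hand G contains the 5-clique {f, g, h, i, j}. A clique must lie in a single bag of any decomposition, so no decomposition can have width below 4. Combining the bounds, tw(G) = 4.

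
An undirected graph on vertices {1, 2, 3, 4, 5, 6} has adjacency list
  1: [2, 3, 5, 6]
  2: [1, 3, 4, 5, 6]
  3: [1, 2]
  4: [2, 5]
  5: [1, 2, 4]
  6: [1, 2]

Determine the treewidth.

A width-2 tree decomposition is:
Bags: B1 = {1, 2, 5}  B2 = {1, 2, 3}  B3 = {2, 4, 5}  B4 = {1, 2, 6}
Tree: B1–B2, B1–B3, B2–B4
Each bag holds 3 vertices, so the decomposition has width 2, which upper-bounds the treewidth. For the lower bound, the 3 vertices {1, 2, 3} are pairwise adjacent, and any tree decomposition puts a clique entirely inside one bag — forcing width ≥ 2. Therefore the treewidth is 2.

2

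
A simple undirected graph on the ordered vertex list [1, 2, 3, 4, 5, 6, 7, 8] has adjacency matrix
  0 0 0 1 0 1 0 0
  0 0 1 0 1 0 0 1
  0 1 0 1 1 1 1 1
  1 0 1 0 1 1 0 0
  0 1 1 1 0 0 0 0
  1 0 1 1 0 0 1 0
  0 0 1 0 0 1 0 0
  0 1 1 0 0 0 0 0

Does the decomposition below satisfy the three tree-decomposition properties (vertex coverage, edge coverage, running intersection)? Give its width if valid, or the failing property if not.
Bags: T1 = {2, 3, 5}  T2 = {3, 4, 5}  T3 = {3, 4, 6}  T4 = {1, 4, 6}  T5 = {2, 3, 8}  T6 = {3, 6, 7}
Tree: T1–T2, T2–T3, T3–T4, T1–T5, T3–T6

Vertex coverage: the bags together contain {1, 2, 3, 4, 5, 6, 7, 8}, the full vertex set. Edge coverage: each edge of G has both endpoints in at least one bag. Running intersection: for every vertex, the bags containing it form a connected subtree. All three properties hold, so this is a valid tree decomposition of width max|bag| − 1 = 2, and hence tw(G) ≤ 2.

Yes; width 2.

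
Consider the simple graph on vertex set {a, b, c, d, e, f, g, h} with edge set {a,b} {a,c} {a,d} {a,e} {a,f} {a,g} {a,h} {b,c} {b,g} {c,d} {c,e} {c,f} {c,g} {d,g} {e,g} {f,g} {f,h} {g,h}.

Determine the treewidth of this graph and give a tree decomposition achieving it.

Treewidth 3.
One optimal decomposition is:
Bags: B1 = {a, c, f, g}  B2 = {a, b, c, g}  B3 = {a, c, d, g}  B4 = {a, f, g, h}  B5 = {a, c, e, g}
Tree: B1–B2, B1–B3, B1–B4, B2–B5

Every bag has size at most 4, so the width is 4 − 1 = 3 and tw(G) ≤ 3. Conversely, {a, f, g, h} is a clique of size 4, and the vertices of any clique must share a bag in every tree decomposition; so some bag has ≥ 4 vertices and tw(G) ≥ 3. Hence tw(G) = 3 exactly.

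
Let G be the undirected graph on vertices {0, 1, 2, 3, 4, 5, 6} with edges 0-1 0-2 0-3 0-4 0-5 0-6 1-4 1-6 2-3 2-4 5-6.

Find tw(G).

2

A width-2 tree decomposition is:
Bags: B1 = {0, 2, 4}  B2 = {0, 1, 4}  B3 = {0, 1, 6}  B4 = {0, 5, 6}  B5 = {0, 2, 3}
Tree: B1–B2, B2–B3, B3–B4, B1–B5
Each bag holds 3 vertices, so the decomposition has width 2, which upper-bounds the treewidth. For the lower bound, the 3 vertices {0, 1, 4} are pairwise adjacent, and any tree decomposition puts a clique entirely inside one bag — forcing width ≥ 2. Therefore the treewidth is 2.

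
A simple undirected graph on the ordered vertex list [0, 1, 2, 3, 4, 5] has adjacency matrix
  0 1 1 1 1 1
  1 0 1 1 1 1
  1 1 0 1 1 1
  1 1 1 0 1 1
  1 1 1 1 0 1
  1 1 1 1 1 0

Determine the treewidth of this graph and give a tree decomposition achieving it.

With just one bag of size 6, the width is 6 − 1 = 5, so tw(G) ≤ 5. For the lower bound, the 6 vertices {0, 1, 2, 3, 4, 5} are pairwise adjacent, and any tree decomposition puts a clique entirely inside one bag — forcing width ≥ 5. Therefore the treewidth is 5.

Treewidth 5.
Bags: B1 = {0, 1, 2, 3, 4, 5}
Tree: (single bag)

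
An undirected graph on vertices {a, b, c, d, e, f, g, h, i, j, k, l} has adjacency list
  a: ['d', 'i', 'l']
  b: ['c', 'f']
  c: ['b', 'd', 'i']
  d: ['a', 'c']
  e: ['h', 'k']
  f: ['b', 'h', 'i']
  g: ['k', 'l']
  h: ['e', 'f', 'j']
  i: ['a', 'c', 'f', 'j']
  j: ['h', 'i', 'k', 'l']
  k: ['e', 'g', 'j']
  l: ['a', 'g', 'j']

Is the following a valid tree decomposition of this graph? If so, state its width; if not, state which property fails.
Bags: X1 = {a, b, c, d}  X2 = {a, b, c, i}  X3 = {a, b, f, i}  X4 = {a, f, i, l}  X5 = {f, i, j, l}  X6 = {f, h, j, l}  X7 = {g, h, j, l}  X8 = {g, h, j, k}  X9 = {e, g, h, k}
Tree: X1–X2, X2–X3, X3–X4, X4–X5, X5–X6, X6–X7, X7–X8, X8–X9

Yes; width 3.

Vertex coverage: the bags together contain {a, b, c, d, e, f, g, h, i, j, k, l}, the full vertex set. Edge coverage: each edge of G has both endpoints in at least one bag. Running intersection: for every vertex, the bags containing it form a connected subtree. All three properties hold, so this is a valid tree decomposition of width max|bag| − 1 = 3, and hence tw(G) ≤ 3.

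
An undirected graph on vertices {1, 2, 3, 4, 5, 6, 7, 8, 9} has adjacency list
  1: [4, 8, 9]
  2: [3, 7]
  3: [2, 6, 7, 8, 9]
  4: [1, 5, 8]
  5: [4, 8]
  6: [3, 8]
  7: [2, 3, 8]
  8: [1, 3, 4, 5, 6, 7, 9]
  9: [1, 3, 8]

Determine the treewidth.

2

A width-2 tree decomposition is:
Bags: B1 = {1, 8, 9}  B2 = {3, 8, 9}  B3 = {3, 7, 8}  B4 = {2, 3, 7}  B5 = {1, 4, 8}  B6 = {3, 6, 8}  B7 = {4, 5, 8}
Tree: B1–B2, B2–B3, B3–B4, B1–B5, B2–B6, B5–B7
The largest bag has 3 vertices, giving width 2; this decomposition certifies tw(G) ≤ 2. Conversely, {1, 8, 9} is a clique of size 3, and the vertices of any clique must share a bag in every tree decomposition; so some bag has ≥ 3 vertices and tw(G) ≥ 2. The upper and lower bounds meet at 2, so that is the treewidth.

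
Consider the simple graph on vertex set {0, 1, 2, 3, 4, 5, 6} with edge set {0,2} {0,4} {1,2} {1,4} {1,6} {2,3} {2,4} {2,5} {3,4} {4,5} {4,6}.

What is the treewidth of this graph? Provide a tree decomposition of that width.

Each bag holds 3 vertices, so the decomposition has width 2, which upper-bounds the treewidth. For the lower bound, the 3 vertices {0, 2, 4} are pairwise adjacent, and any tree decomposition puts a clique entirely inside one bag — forcing width ≥ 2. Combining the bounds, tw(G) = 2.

Treewidth 2.
Bags: B1 = {2, 4, 5}  B2 = {1, 2, 4}  B3 = {2, 3, 4}  B4 = {1, 4, 6}  B5 = {0, 2, 4}
Tree: B1–B2, B1–B3, B2–B4, B1–B5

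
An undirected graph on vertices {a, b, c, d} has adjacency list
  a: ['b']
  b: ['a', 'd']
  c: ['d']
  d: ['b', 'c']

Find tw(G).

A width-1 tree decomposition is:
Bags: B1 = {a, b}  B2 = {b, d}  B3 = {c, d}
Tree: B1–B2, B2–B3
Every bag has size at most 2, so the width is 2 − 1 = 1 and tw(G) ≤ 1. Since G has at least one edge (e.g. a–b), it is not an edgeless graph, so tw(G) ≥ 1. The upper and lower bounds meet at 1, so that is the treewidth.

1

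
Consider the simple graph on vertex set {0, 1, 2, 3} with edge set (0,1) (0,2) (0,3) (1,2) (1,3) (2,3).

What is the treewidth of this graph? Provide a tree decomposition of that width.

Treewidth 3.
One optimal decomposition is:
Bags: B1 = {0, 1, 2, 3}
Tree: (single bag)

A single bag containing all 4 vertices is trivially a valid decomposition of width 3. On the other hand G contains the 4-clique {0, 1, 2, 3}. A clique must lie in a single bag of any decomposition, so no decomposition can have width below 3. Therefore the treewidth is 3.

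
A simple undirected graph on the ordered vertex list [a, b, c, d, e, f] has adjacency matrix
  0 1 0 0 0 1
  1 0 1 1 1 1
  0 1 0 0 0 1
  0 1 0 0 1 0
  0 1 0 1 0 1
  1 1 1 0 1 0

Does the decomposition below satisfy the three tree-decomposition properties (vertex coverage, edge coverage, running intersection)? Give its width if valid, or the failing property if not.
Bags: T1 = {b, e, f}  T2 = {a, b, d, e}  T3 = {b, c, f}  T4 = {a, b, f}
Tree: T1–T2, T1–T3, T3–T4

A tree decomposition must satisfy three properties: every vertex lies in some bag; for every edge, both endpoints lie together in some bag; and for every vertex, the bags containing it form a connected subtree. Here bags containing vertex a are not connected in the tree, so the decomposition is invalid.

No — bags containing vertex a are not connected in the tree.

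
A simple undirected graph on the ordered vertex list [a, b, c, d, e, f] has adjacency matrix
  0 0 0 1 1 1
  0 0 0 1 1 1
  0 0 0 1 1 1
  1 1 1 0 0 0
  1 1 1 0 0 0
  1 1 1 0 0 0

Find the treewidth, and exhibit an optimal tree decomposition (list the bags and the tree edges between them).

Each bag holds 4 vertices, so the decomposition has width 3, which upper-bounds the treewidth. For the lower bound: the 4 vertex sets {b,d}, {a,e}, {f}, {c} are disjoint, each induces a connected subgraph, and every pair is joined by at least one edge of G. Contracting each set to a single vertex therefore yields K_{4} as a minor, and since treewidth is minor-monotone, tw(G) ≥ tw(K_{4}) = 3. Combining the bounds, tw(G) = 3.

Treewidth 3.
One such decomposition:
Bags: B1 = {b, d, e, f}  B2 = {a, d, e, f}  B3 = {c, d, e, f}
Tree: B1–B2, B2–B3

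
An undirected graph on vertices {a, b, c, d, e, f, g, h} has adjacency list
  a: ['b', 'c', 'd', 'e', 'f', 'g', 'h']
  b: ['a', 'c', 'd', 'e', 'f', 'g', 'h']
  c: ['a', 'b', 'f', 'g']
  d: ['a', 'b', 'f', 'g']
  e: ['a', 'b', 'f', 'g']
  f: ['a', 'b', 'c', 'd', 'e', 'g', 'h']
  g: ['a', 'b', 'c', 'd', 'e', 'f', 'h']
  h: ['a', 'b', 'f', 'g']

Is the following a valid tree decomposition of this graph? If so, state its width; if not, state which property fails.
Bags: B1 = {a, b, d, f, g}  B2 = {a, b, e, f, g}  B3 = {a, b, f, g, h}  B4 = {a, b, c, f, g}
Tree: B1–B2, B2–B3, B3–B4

Yes; width 4.

Vertex coverage: the bags together contain {a, b, c, d, e, f, g, h}, the full vertex set. Edge coverage: each edge of G has both endpoints in at least one bag. Running intersection: for every vertex, the bags containing it form a connected subtree. All three properties hold, so this is a valid tree decomposition of width max|bag| − 1 = 4, and hence tw(G) ≤ 4.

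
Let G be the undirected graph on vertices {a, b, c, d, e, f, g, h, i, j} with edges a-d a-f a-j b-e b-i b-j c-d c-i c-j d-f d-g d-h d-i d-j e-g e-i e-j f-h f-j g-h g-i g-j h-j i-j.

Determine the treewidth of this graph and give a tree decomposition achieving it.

Every bag has size at most 4, so the width is 4 − 1 = 3 and tw(G) ≤ 3. For the lower bound, the 4 vertices {d, g, h, j} are pairwise adjacent, and any tree decomposition puts a clique entirely inside one bag — forcing width ≥ 3. The upper and lower bounds meet at 3, so that is the treewidth.

Treewidth 3.
Bags: B1 = {e, g, i, j}  B2 = {d, g, i, j}  B3 = {c, d, i, j}  B4 = {d, g, h, j}  B5 = {d, f, h, j}  B6 = {a, d, f, j}  B7 = {b, e, i, j}
Tree: B1–B2, B2–B3, B2–B4, B4–B5, B5–B6, B1–B7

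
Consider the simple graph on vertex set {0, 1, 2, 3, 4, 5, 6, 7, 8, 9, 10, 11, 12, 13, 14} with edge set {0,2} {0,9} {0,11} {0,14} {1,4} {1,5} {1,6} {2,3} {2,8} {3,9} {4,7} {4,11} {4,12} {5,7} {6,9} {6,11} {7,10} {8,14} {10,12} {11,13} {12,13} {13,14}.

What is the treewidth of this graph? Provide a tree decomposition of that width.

Each bag holds 4 vertices, so the decomposition has width 3, which upper-bounds the treewidth. For the lower bound: the 4 vertex sets {5,7,10}, {12}, {4}, {1,6,11,13} are disjoint, each induces a connected subgraph, and every pair is joined by at least one edge of G. Contracting each set to a single vertex therefore yields K_{4} as a minor, and since treewidth is minor-monotone, tw(G) ≥ tw(K_{4}) = 3. Therefore the treewidth is 3.

Treewidth 3.
One optimal decomposition is:
Bags: B1 = {5, 7, 10, 12}  B2 = {4, 5, 7, 12}  B3 = {1, 4, 5, 12}  B4 = {1, 4, 12, 13}  B5 = {1, 4, 11, 13}  B6 = {1, 6, 11, 13}  B7 = {6, 11, 13, 14}  B8 = {0, 6, 11, 14}  B9 = {0, 6, 9, 14}  B10 = {0, 8, 9, 14}  B11 = {0, 2, 8, 9}  B12 = {2, 3, 8, 9}
Tree: B1–B2, B2–B3, B3–B4, B4–B5, B5–B6, B6–B7, B7–B8, B8–B9, B9–B10, B10–B11, B11–B12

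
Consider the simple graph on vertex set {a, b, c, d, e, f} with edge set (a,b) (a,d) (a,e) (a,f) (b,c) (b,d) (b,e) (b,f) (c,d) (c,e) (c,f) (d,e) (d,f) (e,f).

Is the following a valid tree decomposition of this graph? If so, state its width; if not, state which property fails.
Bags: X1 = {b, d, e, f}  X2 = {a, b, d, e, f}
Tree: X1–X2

No — vertex c appears in no bag.

A tree decomposition must satisfy three properties: every vertex lies in some bag; for every edge, both endpoints lie together in some bag; and for every vertex, the bags containing it form a connected subtree. Here vertex c appears in no bag, so the decomposition is invalid.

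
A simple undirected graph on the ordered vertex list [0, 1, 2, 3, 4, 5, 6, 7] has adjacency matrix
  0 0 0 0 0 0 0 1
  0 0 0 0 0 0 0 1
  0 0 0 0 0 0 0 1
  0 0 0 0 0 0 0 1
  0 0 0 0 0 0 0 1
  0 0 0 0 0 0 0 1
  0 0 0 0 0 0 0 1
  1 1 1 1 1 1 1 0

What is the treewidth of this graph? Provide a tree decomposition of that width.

Every bag has size at most 2, so the width is 2 − 1 = 1 and tw(G) ≤ 1. Since G has at least one edge (e.g. 5–7), it is not an edgeless graph, so tw(G) ≥ 1. Combining the bounds, tw(G) = 1.

Treewidth 1.
One optimal decomposition is:
Bags: B1 = {5, 7}  B2 = {1, 7}  B3 = {3, 7}  B4 = {6, 7}  B5 = {0, 7}  B6 = {4, 7}  B7 = {2, 7}
Tree: B1–B2, B2–B3, B2–B4, B1–B5, B2–B6, B6–B7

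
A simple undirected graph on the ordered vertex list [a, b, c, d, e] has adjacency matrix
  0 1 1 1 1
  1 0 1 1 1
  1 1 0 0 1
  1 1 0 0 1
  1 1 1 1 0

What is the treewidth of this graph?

A width-3 tree decomposition is:
Bags: B1 = {a, b, c, e}  B2 = {a, b, d, e}
Tree: B1–B2
Each bag holds 4 vertices, so the decomposition has width 3, which upper-bounds the treewidth. For the lower bound, the 4 vertices {a, b, d, e} are pairwise adjacent, and any tree decomposition puts a clique entirely inside one bag — forcing width ≥ 3. The upper and lower bounds meet at 3, so that is the treewidth.

3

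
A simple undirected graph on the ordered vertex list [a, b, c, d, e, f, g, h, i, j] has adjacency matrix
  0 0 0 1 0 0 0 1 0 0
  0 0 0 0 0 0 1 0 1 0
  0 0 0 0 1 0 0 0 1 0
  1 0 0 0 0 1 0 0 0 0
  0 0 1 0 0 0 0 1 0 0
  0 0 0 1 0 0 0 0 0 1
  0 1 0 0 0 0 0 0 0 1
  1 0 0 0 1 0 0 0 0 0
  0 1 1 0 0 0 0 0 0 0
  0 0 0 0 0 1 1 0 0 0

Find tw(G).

2

A width-2 tree decomposition is:
Bags: B1 = {f, g, j}  B2 = {b, f, g}  B3 = {b, f, i}  B4 = {c, f, i}  B5 = {c, e, f}  B6 = {e, f, h}  B7 = {a, f, h}  B8 = {a, d, f}
Tree: B1–B2, B2–B3, B3–B4, B4–B5, B5–B6, B6–B7, B7–B8
The largest bag has 3 vertices, giving width 2; this decomposition certifies tw(G) ≤ 2. For the lower bound, G contains the cycle f–j–g–b–i–c–e–h–a–d–f, so G is not a forest; only forests have treewidth ≤ 1, hence tw(G) ≥ 2. The upper and lower bounds meet at 2, so that is the treewidth.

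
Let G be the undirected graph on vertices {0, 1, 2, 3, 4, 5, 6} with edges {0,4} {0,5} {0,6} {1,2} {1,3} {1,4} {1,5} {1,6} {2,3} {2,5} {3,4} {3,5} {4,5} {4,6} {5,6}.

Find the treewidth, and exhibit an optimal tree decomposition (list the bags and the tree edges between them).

Treewidth 3.
One optimal decomposition is:
Bags: B1 = {1, 3, 4, 5}  B2 = {1, 4, 5, 6}  B3 = {1, 2, 3, 5}  B4 = {0, 4, 5, 6}
Tree: B1–B2, B1–B3, B2–B4

The largest bag has 4 vertices, giving width 3; this decomposition certifies tw(G) ≤ 3. For the lower bound, the 4 vertices {0, 4, 5, 6} are pairwise adjacent, and any tree decomposition puts a clique entirely inside one bag — forcing width ≥ 3. Hence tw(G) = 3 exactly.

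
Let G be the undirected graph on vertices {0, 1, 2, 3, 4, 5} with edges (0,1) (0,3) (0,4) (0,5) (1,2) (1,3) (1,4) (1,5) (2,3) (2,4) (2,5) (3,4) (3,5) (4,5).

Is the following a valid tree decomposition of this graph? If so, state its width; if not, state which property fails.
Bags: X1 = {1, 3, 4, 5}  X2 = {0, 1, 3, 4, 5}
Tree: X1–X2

No — vertex 2 appears in no bag.

A tree decomposition must satisfy three properties: every vertex lies in some bag; for every edge, both endpoints lie together in some bag; and for every vertex, the bags containing it form a connected subtree. Here vertex 2 appears in no bag, so the decomposition is invalid.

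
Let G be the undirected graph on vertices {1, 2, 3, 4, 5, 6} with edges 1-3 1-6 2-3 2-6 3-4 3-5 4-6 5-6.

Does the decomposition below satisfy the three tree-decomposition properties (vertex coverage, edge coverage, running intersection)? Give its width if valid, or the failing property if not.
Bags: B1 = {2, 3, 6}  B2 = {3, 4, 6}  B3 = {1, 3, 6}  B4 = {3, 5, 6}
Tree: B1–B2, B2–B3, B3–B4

Vertex coverage: the bags together contain {1, 2, 3, 4, 5, 6}, the full vertex set. Edge coverage: each edge of G has both endpoints in at least one bag. Running intersection: for every vertex, the bags containing it form a connected subtree. All three properties hold, so this is a valid tree decomposition of width max|bag| − 1 = 2, and hence tw(G) ≤ 2.

Yes; width 2.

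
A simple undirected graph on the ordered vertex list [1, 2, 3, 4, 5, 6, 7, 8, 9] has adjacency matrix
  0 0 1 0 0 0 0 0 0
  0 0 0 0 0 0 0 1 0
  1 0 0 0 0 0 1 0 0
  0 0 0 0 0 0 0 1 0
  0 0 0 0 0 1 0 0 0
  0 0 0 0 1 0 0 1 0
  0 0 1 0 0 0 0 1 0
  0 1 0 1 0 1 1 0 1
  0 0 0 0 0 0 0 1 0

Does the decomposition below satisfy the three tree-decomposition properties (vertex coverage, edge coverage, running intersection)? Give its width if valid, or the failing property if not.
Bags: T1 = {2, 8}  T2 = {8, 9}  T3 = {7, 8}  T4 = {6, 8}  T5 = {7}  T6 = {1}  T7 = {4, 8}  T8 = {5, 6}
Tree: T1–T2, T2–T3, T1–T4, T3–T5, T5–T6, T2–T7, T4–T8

A tree decomposition must satisfy three properties: every vertex lies in some bag; for every edge, both endpoints lie together in some bag; and for every vertex, the bags containing it form a connected subtree. Here vertex 3 appears in no bag, so the decomposition is invalid.

No — vertex 3 appears in no bag.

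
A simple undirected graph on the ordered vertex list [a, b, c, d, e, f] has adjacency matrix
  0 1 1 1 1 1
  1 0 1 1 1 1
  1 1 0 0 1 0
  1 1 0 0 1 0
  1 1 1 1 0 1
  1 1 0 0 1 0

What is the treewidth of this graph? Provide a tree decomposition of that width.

Every bag has size at most 4, so the width is 4 − 1 = 3 and tw(G) ≤ 3. For the lower bound, the 4 vertices {a, b, d, e} are pairwise adjacent, and any tree decomposition puts a clique entirely inside one bag — forcing width ≥ 3. Combining the bounds, tw(G) = 3.

Treewidth 3.
One optimal decomposition is:
Bags: B1 = {a, b, d, e}  B2 = {a, b, e, f}  B3 = {a, b, c, e}
Tree: B1–B2, B1–B3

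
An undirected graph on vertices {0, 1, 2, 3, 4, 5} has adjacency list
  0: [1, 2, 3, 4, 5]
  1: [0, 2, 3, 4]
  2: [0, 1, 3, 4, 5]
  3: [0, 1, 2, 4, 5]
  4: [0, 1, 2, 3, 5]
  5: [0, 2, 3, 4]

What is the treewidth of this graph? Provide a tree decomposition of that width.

The largest bag has 5 vertices, giving width 4; this decomposition certifies tw(G) ≤ 4. For the lower bound, the 5 vertices {0, 1, 2, 3, 4} are pairwise adjacent, and any tree decomposition puts a clique entirely inside one bag — forcing width ≥ 4. The upper and lower bounds meet at 4, so that is the treewidth.

Treewidth 4.
Bags: B1 = {0, 1, 2, 3, 4}  B2 = {0, 2, 3, 4, 5}
Tree: B1–B2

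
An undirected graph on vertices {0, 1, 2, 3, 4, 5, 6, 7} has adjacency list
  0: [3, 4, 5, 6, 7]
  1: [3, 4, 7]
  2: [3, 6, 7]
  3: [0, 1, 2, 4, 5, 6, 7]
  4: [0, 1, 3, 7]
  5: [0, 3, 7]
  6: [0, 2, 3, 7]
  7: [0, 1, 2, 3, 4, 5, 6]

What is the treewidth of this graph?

3

A width-3 tree decomposition is:
Bags: B1 = {0, 3, 6, 7}  B2 = {0, 3, 4, 7}  B3 = {2, 3, 6, 7}  B4 = {0, 3, 5, 7}  B5 = {1, 3, 4, 7}
Tree: B1–B2, B1–B3, B2–B4, B2–B5
Every bag has size at most 4, so the width is 4 − 1 = 3 and tw(G) ≤ 3. For the lower bound, the 4 vertices {0, 3, 4, 7} are pairwise adjacent, and any tree decomposition puts a clique entirely inside one bag — forcing width ≥ 3. The upper and lower bounds meet at 3, so that is the treewidth.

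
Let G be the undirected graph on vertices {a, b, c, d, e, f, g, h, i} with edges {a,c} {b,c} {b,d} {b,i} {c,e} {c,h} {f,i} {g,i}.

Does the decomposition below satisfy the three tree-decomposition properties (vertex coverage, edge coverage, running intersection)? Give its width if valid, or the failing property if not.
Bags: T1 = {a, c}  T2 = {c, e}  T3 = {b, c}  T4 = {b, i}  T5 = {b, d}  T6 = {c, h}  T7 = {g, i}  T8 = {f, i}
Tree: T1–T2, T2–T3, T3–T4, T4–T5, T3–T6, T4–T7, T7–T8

Yes; width 1.

Vertex coverage: the bags together contain {a, b, c, d, e, f, g, h, i}, the full vertex set. Edge coverage: each edge of G has both endpoints in at least one bag. Running intersection: for every vertex, the bags containing it form a connected subtree. All three properties hold, so this is a valid tree decomposition of width max|bag| − 1 = 1, and hence tw(G) ≤ 1.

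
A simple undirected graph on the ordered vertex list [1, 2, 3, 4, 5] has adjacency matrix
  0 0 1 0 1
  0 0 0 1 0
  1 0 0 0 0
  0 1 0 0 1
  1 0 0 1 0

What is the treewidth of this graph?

1

A width-1 tree decomposition is:
Bags: B1 = {1, 5}  B2 = {4, 5}  B3 = {2, 4}  B4 = {1, 3}
Tree: B1–B2, B2–B3, B1–B4
Each bag holds 2 vertices, so the decomposition has width 1, which upper-bounds the treewidth. Any graph with an edge has treewidth ≥ 1, and G has the edge 1–5. The upper and lower bounds meet at 1, so that is the treewidth.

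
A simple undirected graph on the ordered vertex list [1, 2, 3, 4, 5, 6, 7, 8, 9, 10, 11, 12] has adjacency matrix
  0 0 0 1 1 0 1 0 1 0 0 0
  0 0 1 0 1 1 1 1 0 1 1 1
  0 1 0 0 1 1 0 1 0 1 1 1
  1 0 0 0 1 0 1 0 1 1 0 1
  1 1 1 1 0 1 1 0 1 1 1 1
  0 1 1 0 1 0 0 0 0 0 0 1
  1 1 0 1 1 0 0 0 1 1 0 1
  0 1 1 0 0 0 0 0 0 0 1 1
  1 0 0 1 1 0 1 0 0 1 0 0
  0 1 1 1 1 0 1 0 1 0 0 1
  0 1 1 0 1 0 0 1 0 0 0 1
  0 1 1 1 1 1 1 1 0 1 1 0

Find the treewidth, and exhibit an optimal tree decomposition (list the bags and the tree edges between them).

Every bag has size at most 5, so the width is 5 − 1 = 4 and tw(G) ≤ 4. For the lower bound, the 5 vertices {2, 3, 8, 11, 12} are pairwise adjacent, and any tree decomposition puts a clique entirely inside one bag — forcing width ≥ 4. Therefore the treewidth is 4.

Treewidth 4.
One such decomposition:
Bags: B1 = {2, 5, 7, 10, 12}  B2 = {4, 5, 7, 10, 12}  B3 = {2, 3, 5, 10, 12}  B4 = {2, 3, 5, 11, 12}  B5 = {4, 5, 7, 9, 10}  B6 = {2, 3, 5, 6, 12}  B7 = {1, 4, 5, 7, 9}  B8 = {2, 3, 8, 11, 12}
Tree: B1–B2, B1–B3, B3–B4, B2–B5, B4–B6, B5–B7, B4–B8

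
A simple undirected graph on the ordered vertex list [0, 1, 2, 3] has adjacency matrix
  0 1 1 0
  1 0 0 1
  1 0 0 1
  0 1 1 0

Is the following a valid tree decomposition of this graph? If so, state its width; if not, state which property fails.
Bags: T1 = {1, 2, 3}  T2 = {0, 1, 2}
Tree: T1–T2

Yes; width 2.

Vertex coverage: the bags together contain {0, 1, 2, 3}, the full vertex set. Edge coverage: each edge of G has both endpoints in at least one bag. Running intersection: for every vertex, the bags containing it form a connected subtree. All three properties hold, so this is a valid tree decomposition of width max|bag| − 1 = 2, and hence tw(G) ≤ 2.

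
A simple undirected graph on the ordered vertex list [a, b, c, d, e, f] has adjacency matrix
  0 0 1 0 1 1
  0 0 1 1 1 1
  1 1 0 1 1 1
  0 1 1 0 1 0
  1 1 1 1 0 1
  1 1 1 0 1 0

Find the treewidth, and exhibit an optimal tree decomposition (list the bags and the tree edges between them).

Every bag has size at most 4, so the width is 4 − 1 = 3 and tw(G) ≤ 3. On the other hand G contains the 4-clique {b, c, d, e}. A clique must lie in a single bag of any decomposition, so no decomposition can have width below 3. The upper and lower bounds meet at 3, so that is the treewidth.

Treewidth 3.
Bags: B1 = {a, c, e, f}  B2 = {b, c, e, f}  B3 = {b, c, d, e}
Tree: B1–B2, B2–B3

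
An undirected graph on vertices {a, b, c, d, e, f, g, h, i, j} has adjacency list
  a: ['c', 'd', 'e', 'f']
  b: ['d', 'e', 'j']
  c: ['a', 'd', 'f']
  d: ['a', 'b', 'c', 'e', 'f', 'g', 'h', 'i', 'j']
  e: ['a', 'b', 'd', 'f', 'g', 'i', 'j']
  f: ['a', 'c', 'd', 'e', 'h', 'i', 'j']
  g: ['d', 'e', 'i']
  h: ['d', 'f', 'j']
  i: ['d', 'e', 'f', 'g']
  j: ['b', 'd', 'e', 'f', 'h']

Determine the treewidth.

A width-3 tree decomposition is:
Bags: B1 = {d, e, f, i}  B2 = {a, d, e, f}  B3 = {a, c, d, f}  B4 = {d, e, f, j}  B5 = {d, f, h, j}  B6 = {d, e, g, i}  B7 = {b, d, e, j}
Tree: B1–B2, B2–B3, B1–B4, B4–B5, B1–B6, B4–B7
Every bag has size at most 4, so the width is 4 − 1 = 3 and tw(G) ≤ 3. Conversely, {d, e, g, i} is a clique of size 4, and the vertices of any clique must share a bag in every tree decomposition; so some bag has ≥ 4 vertices and tw(G) ≥ 3. Therefore the treewidth is 3.

3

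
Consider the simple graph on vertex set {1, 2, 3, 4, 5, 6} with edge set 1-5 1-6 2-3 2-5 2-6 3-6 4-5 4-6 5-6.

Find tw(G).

2

A width-2 tree decomposition is:
Bags: B1 = {2, 3, 6}  B2 = {2, 5, 6}  B3 = {1, 5, 6}  B4 = {4, 5, 6}
Tree: B1–B2, B2–B3, B3–B4
Every bag has size at most 3, so the width is 3 − 1 = 2 and tw(G) ≤ 2. For the lower bound, the 3 vertices {2, 3, 6} are pairwise adjacent, and any tree decomposition puts a clique entirely inside one bag — forcing width ≥ 2. Therefore the treewidth is 2.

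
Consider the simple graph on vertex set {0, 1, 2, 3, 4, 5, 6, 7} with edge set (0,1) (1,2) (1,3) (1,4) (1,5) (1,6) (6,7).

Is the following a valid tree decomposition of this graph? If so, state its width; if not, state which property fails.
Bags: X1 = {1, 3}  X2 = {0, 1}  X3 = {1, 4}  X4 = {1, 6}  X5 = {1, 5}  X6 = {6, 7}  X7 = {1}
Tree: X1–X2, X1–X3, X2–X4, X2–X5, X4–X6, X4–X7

A tree decomposition must satisfy three properties: every vertex lies in some bag; for every edge, both endpoints lie together in some bag; and for every vertex, the bags containing it form a connected subtree. Here vertex 2 appears in no bag, so the decomposition is invalid.

No — vertex 2 appears in no bag.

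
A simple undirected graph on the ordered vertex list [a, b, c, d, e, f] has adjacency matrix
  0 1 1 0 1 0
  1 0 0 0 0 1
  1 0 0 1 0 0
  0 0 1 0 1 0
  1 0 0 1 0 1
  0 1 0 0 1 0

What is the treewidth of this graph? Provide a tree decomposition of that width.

The largest bag has 3 vertices, giving width 2; this decomposition certifies tw(G) ≤ 2. The edges f–b–a–e–f form a cycle, so G is not a tree and its treewidth is at least 2. Therefore the treewidth is 2.

Treewidth 2.
Bags: B1 = {b, e, f}  B2 = {a, b, e}  B3 = {a, d, e}  B4 = {a, c, d}
Tree: B1–B2, B2–B3, B3–B4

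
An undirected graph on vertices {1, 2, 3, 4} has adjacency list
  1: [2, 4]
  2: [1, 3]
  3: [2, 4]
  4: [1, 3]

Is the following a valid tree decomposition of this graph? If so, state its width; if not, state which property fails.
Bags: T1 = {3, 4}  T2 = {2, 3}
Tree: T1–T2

No — vertex 1 appears in no bag.

A tree decomposition must satisfy three properties: every vertex lies in some bag; for every edge, both endpoints lie together in some bag; and for every vertex, the bags containing it form a connected subtree. Here vertex 1 appears in no bag, so the decomposition is invalid.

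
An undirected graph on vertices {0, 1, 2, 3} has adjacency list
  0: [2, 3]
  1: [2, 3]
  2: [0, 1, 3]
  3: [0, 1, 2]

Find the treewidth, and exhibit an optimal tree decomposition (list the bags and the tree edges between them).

Treewidth 2.
One optimal decomposition is:
Bags: B1 = {1, 2, 3}  B2 = {0, 2, 3}
Tree: B1–B2

Each bag holds 3 vertices, so the decomposition has width 2, which upper-bounds the treewidth. On the other hand G contains the 3-clique {0, 2, 3}. A clique must lie in a single bag of any decomposition, so no decomposition can have width below 2. The upper and lower bounds meet at 2, so that is the treewidth.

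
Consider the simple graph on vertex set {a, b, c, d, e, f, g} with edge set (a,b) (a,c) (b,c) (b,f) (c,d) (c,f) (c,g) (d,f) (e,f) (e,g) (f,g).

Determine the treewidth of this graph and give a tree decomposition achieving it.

Treewidth 2.
Bags: B1 = {a, b, c}  B2 = {b, c, f}  B3 = {c, f, g}  B4 = {c, d, f}  B5 = {e, f, g}
Tree: B1–B2, B2–B3, B3–B4, B3–B5

The largest bag has 3 vertices, giving width 2; this decomposition certifies tw(G) ≤ 2. For the lower bound, the 3 vertices {e, f, g} are pairwise adjacent, and any tree decomposition puts a clique entirely inside one bag — forcing width ≥ 2. Combining the bounds, tw(G) = 2.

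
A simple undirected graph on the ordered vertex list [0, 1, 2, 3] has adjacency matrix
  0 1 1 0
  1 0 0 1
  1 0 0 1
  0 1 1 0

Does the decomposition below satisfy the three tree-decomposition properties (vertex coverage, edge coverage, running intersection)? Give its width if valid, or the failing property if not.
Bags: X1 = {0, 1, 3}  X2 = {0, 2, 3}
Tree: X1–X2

Every vertex of G appears in some bag (union = {0, 1, 2, 3}); every edge is covered by a bag; and for each vertex v the set of bags containing v is connected in the bag tree. The decomposition is therefore valid. The largest bag has 3 vertices, so the width is 2.

Yes; width 2.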